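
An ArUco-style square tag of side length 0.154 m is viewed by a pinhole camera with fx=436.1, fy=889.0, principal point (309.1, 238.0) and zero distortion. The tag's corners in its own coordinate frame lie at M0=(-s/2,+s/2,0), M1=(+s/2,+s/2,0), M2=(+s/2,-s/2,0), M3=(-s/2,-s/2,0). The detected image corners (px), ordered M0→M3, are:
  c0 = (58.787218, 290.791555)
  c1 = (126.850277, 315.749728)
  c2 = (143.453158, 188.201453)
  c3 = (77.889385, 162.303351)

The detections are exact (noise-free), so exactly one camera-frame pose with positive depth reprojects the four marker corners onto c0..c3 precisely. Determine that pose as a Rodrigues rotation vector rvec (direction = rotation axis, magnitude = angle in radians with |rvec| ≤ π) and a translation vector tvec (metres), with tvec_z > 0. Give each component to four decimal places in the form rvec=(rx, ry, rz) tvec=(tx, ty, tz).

Intrinsics K: fx=436.1, fy=889.0, cx=309.1, cy=238.0
Marker side s = 0.154 m; corners in marker frame (Z=0):
  M0 = (-0.0770, +0.0770, 0)
  M1 = (+0.0770, +0.0770, 0)
  M2 = (+0.0770, -0.0770, 0)
  M3 = (-0.0770, -0.0770, 0)
Detected image corners:
  c0 = (58.787218, 290.791555) px
  c1 = (126.850277, 315.749728) px
  c2 = (143.453158, 188.201453) px
  c3 = (77.889385, 162.303351) px
Planar DLT: solve 8×8 A·h = b for H (H[2,2]=1):
  H  [+442.98467 -138.10628 +102.12954]
  H  [+186.96330 +778.97209 +238.27346]
  H  [+0.09109 -0.21856 +1.00000]
B = K⁻¹H; ‖b₁‖=0.973495, ‖b₂‖=0.973495; λ = 2/(‖b₁‖+‖b₂‖) = 1.027227, sign → tz>0 ⇒ λ=+1.027227
r₁ = λ·B[:,0] = (+0.97712,+0.19098,+0.09357); r₂ = λ·B[:,1] = (-0.16618,+0.96020,-0.22451)
r₃ = r₁×r₂ = (-0.13272,+0.20383,+0.96997); SVD([r₁ r₂ r₃]) → R = UVᵀ:
  R  [+0.97712 -0.16618 -0.13272]
  R  [+0.19098 +0.96020 +0.20383]
  R  [+0.09357 -0.22451 +0.96997]
t = (-0.48752, +0.00032, +1.02723) m
tr R = 2.907289; θ = arccos((tr R − 1)/2) = 0.305674 rad = 17.514°
axis k = ((R−Rᵀ)₃₂, (R−Rᵀ)₁₃, (R−Rᵀ)₂₁) / (2 sinθ) = (-0.711686, -0.375982, +0.593415)
rvec = θ·k = (-0.217543, -0.114928, +0.181391)

rvec=(-0.2175, -0.1149, 0.1814) tvec=(-0.4875, 0.0003, 1.0272)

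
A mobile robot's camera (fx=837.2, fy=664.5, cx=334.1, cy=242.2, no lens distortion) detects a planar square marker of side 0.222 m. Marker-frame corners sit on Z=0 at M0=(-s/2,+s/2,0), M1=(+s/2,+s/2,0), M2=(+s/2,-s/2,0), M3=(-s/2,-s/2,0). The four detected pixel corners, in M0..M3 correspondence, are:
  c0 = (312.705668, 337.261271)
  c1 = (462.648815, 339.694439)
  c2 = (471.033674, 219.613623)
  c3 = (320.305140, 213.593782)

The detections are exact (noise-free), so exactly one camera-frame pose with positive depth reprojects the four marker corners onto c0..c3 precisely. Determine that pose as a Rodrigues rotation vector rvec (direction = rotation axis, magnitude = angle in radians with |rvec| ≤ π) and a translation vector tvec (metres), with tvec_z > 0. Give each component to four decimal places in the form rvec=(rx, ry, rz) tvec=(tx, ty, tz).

Intrinsics K: fx=837.2, fy=664.5, cx=334.1, cy=242.2
Marker side s = 0.222 m; corners in marker frame (Z=0):
  M0 = (-0.1110, +0.1110, 0)
  M1 = (+0.1110, +0.1110, 0)
  M2 = (+0.1110, -0.1110, 0)
  M3 = (-0.1110, -0.1110, 0)
Detected image corners:
  c0 = (312.705668, 337.261271) px
  c1 = (462.648815, 339.694439) px
  c2 = (471.033674, 219.613623) px
  c3 = (320.305140, 213.593782) px
Planar DLT: solve 8×8 A·h = b for H (H[2,2]=1):
  H  [+728.68985 -24.07127 +392.75702]
  H  [+55.50920 +557.33631 +277.77809]
  H  [+0.13151 +0.03052 +1.00000]
B = K⁻¹H; ‖b₁‖=0.829179, ‖b₂‖=0.829179; λ = 2/(‖b₁‖+‖b₂‖) = 1.206013, sign → tz>0 ⇒ λ=+1.206013
r₁ = λ·B[:,0] = (+0.98641,+0.04294,+0.15860); r₂ = λ·B[:,1] = (-0.04937,+0.99810,+0.03681)
r₃ = r₁×r₂ = (-0.15672,-0.04414,+0.98666); SVD([r₁ r₂ r₃]) → R = UVᵀ:
  R  [+0.98641 -0.04937 -0.15672]
  R  [+0.04294 +0.99810 -0.04414]
  R  [+0.15860 +0.03681 +0.98666]
t = (+0.08450, +0.06457, +1.20601) m
tr R = 2.971168; θ = arccos((tr R − 1)/2) = 0.170004 rad = 9.741°
axis k = ((R−Rᵀ)₃₂, (R−Rᵀ)₁₃, (R−Rᵀ)₂₁) / (2 sinθ) = (+0.239241, -0.931853, +0.272788)
rvec = θ·k = (+0.040672, -0.158419, +0.046375)

rvec=(0.0407, -0.1584, 0.0464) tvec=(0.0845, 0.0646, 1.2060)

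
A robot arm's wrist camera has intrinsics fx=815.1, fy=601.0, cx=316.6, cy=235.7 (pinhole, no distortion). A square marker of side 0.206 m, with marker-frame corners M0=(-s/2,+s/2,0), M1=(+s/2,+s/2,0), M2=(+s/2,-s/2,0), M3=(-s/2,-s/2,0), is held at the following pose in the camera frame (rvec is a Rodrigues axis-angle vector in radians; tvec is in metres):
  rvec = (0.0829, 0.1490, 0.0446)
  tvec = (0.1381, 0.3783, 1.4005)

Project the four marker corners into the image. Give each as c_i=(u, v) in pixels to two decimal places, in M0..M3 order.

c0=(335.14, 436.39) c1=(454.52, 445.21) c2=(460.95, 358.36) c3=(339.94, 351.29)

Intrinsics K: fx=815.1, fy=601.0, cx=316.6, cy=235.7
Marker side s = 0.206 m; corners in marker frame (Z=0):
  M0 = (-0.1030, +0.1030, 0)
  M1 = (+0.1030, +0.1030, 0)
  M2 = (+0.1030, -0.1030, 0)
  M3 = (-0.1030, -0.1030, 0)
rvec = (0.0829, 0.1490, 0.0446), |rvec| = θ = 0.17625 rad = 10.098°
Rodrigues: sinθ=0.17533, 1−cosθ=0.01549; R = I + sinθ·[k]× + (1−cosθ)·[k]×²:
    [+0.98794 -0.03821 +0.15007]
    [+0.05053 +0.99558 -0.07916]
    [-0.14639 +0.08579 +0.98550]
t = (0.1381, 0.3783, 1.4005) m
M0: Pc = R·M0+t = (+0.03241, +0.47564, +1.42441); u = 815.1·(+0.03241)/1.42441 + 316.6 = 335.1444, v = 601.0·(+0.47564)/1.42441 + 235.7 = 436.3859
M1: Pc = R·M1+t = (+0.23592, +0.48605, +1.39426); u = 815.1·(+0.23592)/1.39426 + 316.6 = 454.5227, v = 601.0·(+0.48605)/1.39426 + 235.7 = 445.2133
M2: Pc = R·M2+t = (+0.24379, +0.28096, +1.37659); u = 815.1·(+0.24379)/1.37659 + 316.6 = 460.9539, v = 601.0·(+0.28096)/1.37659 + 235.7 = 358.3634
M3: Pc = R·M3+t = (+0.04028, +0.27055, +1.40674); u = 815.1·(+0.04028)/1.40674 + 316.6 = 339.9381, v = 601.0·(+0.27055)/1.40674 + 235.7 = 351.2869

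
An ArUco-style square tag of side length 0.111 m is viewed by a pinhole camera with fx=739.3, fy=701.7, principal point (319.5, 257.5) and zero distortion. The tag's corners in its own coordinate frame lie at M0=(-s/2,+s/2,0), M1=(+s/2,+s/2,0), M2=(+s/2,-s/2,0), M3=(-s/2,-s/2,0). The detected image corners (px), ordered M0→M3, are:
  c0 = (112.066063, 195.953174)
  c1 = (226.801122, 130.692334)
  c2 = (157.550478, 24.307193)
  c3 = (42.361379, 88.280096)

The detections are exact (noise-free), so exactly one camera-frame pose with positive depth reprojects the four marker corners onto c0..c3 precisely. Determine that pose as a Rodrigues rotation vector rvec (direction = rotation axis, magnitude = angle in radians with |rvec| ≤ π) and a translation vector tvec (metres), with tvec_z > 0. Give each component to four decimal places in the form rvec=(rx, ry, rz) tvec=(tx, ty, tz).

Intrinsics K: fx=739.3, fy=701.7, cx=319.5, cy=257.5
Marker side s = 0.111 m; corners in marker frame (Z=0):
  M0 = (-0.0555, +0.0555, 0)
  M1 = (+0.0555, +0.0555, 0)
  M2 = (+0.0555, -0.0555, 0)
  M3 = (-0.0555, -0.0555, 0)
Detected image corners:
  c0 = (112.066063, 195.953174) px
  c1 = (226.801122, 130.692334) px
  c2 = (157.550478, 24.307193) px
  c3 = (42.361379, 88.280096) px
Planar DLT: solve 8×8 A·h = b for H (H[2,2]=1):
  H  [+1048.51550 +622.95969 +134.95608]
  H  [-571.67671 +961.78703 +109.57241]
  H  [+0.09517 -0.02193 +1.00000]
B = K⁻¹H; ‖b₁‖=1.620925, ‖b₂‖=1.620925; λ = 2/(‖b₁‖+‖b₂‖) = 0.616932, sign → tz>0 ⇒ λ=+0.616932
r₁ = λ·B[:,0] = (+0.84959,-0.52416,+0.05871); r₂ = λ·B[:,1] = (+0.52570,+0.85056,-0.01353)
r₃ = r₁×r₂ = (-0.04285,+0.04236,+0.99818); SVD([r₁ r₂ r₃]) → R = UVᵀ:
  R  [+0.84959 +0.52570 -0.04285]
  R  [-0.52416 +0.85056 +0.04236]
  R  [+0.05871 -0.01353 +0.99818]
t = (-0.15400, -0.13006, +0.61693) m
tr R = 2.698341; θ = arccos((tr R − 1)/2) = 0.556384 rad = 31.878°
axis k = ((R−Rᵀ)₃₂, (R−Rᵀ)₁₃, (R−Rᵀ)₂₁) / (2 sinθ) = (-0.052917, -0.096150, -0.993959)
rvec = θ·k = (-0.029442, -0.053496, -0.553023)

rvec=(-0.0294, -0.0535, -0.5530) tvec=(-0.1540, -0.1301, 0.6169)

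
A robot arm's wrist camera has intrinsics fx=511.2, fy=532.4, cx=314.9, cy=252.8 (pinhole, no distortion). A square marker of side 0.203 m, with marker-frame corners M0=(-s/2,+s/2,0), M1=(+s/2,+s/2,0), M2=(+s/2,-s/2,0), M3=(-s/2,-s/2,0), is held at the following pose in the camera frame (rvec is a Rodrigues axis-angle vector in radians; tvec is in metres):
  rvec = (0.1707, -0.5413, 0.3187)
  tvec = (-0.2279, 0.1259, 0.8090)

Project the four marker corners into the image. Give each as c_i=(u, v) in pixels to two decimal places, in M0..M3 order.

Intrinsics K: fx=511.2, fy=532.4, cx=314.9, cy=252.8
Marker side s = 0.203 m; corners in marker frame (Z=0):
  M0 = (-0.1015, +0.1015, 0)
  M1 = (+0.1015, +0.1015, 0)
  M2 = (+0.1015, -0.1015, 0)
  M3 = (-0.1015, -0.1015, 0)
rvec = (0.1707, -0.5413, 0.3187), |rvec| = θ = 0.65093 rad = 37.296°
Rodrigues: sinθ=0.60593, 1−cosθ=0.20448; R = I + sinθ·[k]× + (1−cosθ)·[k]×²:
    [+0.80958 -0.34126 -0.47762]
    [+0.25207 +0.93692 -0.24215]
    [+0.53013 +0.07564 +0.84454]
t = (-0.2279, 0.1259, 0.8090) m
M0: Pc = R·M0+t = (-0.34471, +0.19541, +0.76287); u = 511.2·(-0.34471)/0.76287 + 314.9 = 83.9094, v = 532.4·(+0.19541)/0.76287 + 252.8 = 389.1763
M1: Pc = R·M1+t = (-0.18037, +0.24658, +0.87049); u = 511.2·(-0.18037)/0.87049 + 314.9 = 208.9791, v = 532.4·(+0.24658)/0.87049 + 252.8 = 403.6132
M2: Pc = R·M2+t = (-0.11109, +0.05639, +0.85513); u = 511.2·(-0.11109)/0.85513 + 314.9 = 248.4900, v = 532.4·(+0.05639)/0.85513 + 252.8 = 287.9069
M3: Pc = R·M3+t = (-0.27543, +0.00522, +0.74751); u = 511.2·(-0.27543)/0.74751 + 314.9 = 126.5392, v = 532.4·(+0.00522)/0.74751 + 252.8 = 256.5157

c0=(83.91, 389.18) c1=(208.98, 403.61) c2=(248.49, 287.91) c3=(126.54, 256.52)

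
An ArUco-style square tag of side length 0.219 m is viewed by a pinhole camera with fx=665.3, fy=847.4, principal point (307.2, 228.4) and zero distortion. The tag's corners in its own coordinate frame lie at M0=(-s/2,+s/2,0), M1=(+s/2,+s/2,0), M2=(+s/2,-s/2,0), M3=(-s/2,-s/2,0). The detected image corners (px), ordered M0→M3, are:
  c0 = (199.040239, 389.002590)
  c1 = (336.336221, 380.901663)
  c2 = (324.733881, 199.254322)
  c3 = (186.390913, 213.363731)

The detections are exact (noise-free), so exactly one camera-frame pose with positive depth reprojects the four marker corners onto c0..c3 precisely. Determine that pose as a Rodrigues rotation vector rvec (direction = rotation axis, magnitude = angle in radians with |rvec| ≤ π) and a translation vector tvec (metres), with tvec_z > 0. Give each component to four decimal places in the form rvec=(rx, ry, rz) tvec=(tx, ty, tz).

rvec=(0.0557, 0.1538, -0.0786) tvec=(-0.0723, 0.0824, 1.0302)

Intrinsics K: fx=665.3, fy=847.4, cx=307.2, cy=228.4
Marker side s = 0.219 m; corners in marker frame (Z=0):
  M0 = (-0.1095, +0.1095, 0)
  M1 = (+0.1095, +0.1095, 0)
  M2 = (+0.1095, -0.1095, 0)
  M3 = (-0.1095, -0.1095, 0)
Detected image corners:
  c0 = (199.040239, 389.002590) px
  c1 = (336.336221, 380.901663) px
  c2 = (324.733881, 199.254322) px
  c3 = (186.390913, 213.363731) px
Planar DLT: solve 8×8 A·h = b for H (H[2,2]=1):
  H  [+589.89939 +67.95053 +260.52077]
  H  [-95.15844 +829.66789 +296.19102]
  H  [-0.15060 +0.04794 +1.00000]
B = K⁻¹H; ‖b₁‖=0.970645, ‖b₂‖=0.970645; λ = 2/(‖b₁‖+‖b₂‖) = 1.030243, sign → tz>0 ⇒ λ=+1.030243
r₁ = λ·B[:,0] = (+0.98512,-0.07387,-0.15515); r₂ = λ·B[:,1] = (+0.08242,+0.99537,+0.04939)
r₃ = r₁×r₂ = (+0.15079,-0.06144,+0.98665); SVD([r₁ r₂ r₃]) → R = UVᵀ:
  R  [+0.98512 +0.08242 +0.15079]
  R  [-0.07387 +0.99537 -0.06144]
  R  [-0.15515 +0.04939 +0.98665]
t = (-0.07228, +0.08242, +1.03024) m
tr R = 2.967152; θ = arccos((tr R − 1)/2) = 0.181488 rad = 10.398°
axis k = ((R−Rᵀ)₃₂, (R−Rᵀ)₁₃, (R−Rᵀ)₂₁) / (2 sinθ) = (+0.307021, +0.847519, -0.432955)
rvec = θ·k = (+0.055721, +0.153814, -0.078576)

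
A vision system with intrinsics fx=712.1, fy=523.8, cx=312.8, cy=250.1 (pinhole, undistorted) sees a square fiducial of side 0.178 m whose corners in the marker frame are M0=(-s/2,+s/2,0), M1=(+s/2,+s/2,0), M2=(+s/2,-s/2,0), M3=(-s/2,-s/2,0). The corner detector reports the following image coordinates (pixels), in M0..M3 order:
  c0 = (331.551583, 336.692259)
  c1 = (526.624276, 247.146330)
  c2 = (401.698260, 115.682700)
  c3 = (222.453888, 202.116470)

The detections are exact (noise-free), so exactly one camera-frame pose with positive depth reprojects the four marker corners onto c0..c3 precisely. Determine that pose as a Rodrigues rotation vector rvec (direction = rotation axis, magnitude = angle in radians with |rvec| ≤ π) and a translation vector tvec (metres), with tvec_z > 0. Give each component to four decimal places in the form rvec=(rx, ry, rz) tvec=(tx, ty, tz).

Intrinsics K: fx=712.1, fy=523.8, cx=312.8, cy=250.1
Marker side s = 0.178 m; corners in marker frame (Z=0):
  M0 = (-0.0890, +0.0890, 0)
  M1 = (+0.0890, +0.0890, 0)
  M2 = (+0.0890, -0.0890, 0)
  M3 = (-0.0890, -0.0890, 0)
Detected image corners:
  c0 = (331.551583, 336.692259) px
  c1 = (526.624276, 247.146330) px
  c2 = (401.698260, 115.682700) px
  c3 = (222.453888, 202.116470) px
Planar DLT: solve 8×8 A·h = b for H (H[2,2]=1):
  H  [+1001.95745 +510.75541 +367.45182]
  H  [-523.17503 +658.53425 +223.58219]
  H  [-0.12935 -0.39425 +1.00000]
B = K⁻¹H; ‖b₁‖=1.742896, ‖b₂‖=1.742896; λ = 2/(‖b₁‖+‖b₂‖) = 0.573758, sign → tz>0 ⇒ λ=+0.573758
r₁ = λ·B[:,0] = (+0.83990,-0.53764,-0.07422); r₂ = λ·B[:,1] = (+0.51089,+0.82935,-0.22621)
r₃ = r₁×r₂ = (+0.18317,+0.15207,+0.97125); SVD([r₁ r₂ r₃]) → R = UVᵀ:
  R  [+0.83990 +0.51089 +0.18317]
  R  [-0.53764 +0.82935 +0.15207]
  R  [-0.07422 -0.22621 +0.97125]
t = (+0.04403, -0.02905, +0.57376) m
tr R = 2.640501; θ = arccos((tr R − 1)/2) = 0.608947 rad = 34.890°
axis k = ((R−Rᵀ)₃₂, (R−Rᵀ)₁₃, (R−Rᵀ)₂₁) / (2 sinθ) = (-0.330661, +0.224983, -0.916540)
rvec = θ·k = (-0.201355, +0.137003, -0.558125)

rvec=(-0.2014, 0.1370, -0.5581) tvec=(0.0440, -0.0290, 0.5738)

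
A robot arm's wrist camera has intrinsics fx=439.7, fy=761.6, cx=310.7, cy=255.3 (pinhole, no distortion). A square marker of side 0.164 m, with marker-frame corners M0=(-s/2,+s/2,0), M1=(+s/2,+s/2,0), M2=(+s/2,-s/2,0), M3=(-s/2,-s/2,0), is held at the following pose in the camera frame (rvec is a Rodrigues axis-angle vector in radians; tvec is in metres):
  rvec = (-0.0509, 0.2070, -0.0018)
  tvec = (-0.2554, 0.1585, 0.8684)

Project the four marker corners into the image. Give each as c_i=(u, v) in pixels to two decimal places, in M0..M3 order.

Intrinsics K: fx=439.7, fy=761.6, cx=310.7, cy=255.3
Marker side s = 0.164 m; corners in marker frame (Z=0):
  M0 = (-0.0820, +0.0820, 0)
  M1 = (+0.0820, +0.0820, 0)
  M2 = (+0.0820, -0.0820, 0)
  M3 = (-0.0820, -0.0820, 0)
rvec = (-0.0509, 0.2070, -0.0018), |rvec| = θ = 0.21317 rad = 12.214°
Rodrigues: sinθ=0.21156, 1−cosθ=0.02264; R = I + sinθ·[k]× + (1−cosθ)·[k]×²:
    [+0.97865 -0.00346 +0.20548]
    [-0.00703 +0.99871 +0.05033]
    [-0.20539 -0.05070 +0.97737]
t = (-0.2554, 0.1585, 0.8684) m
M0: Pc = R·M0+t = (-0.33593, +0.24097, +0.88108); u = 439.7·(-0.33593)/0.88108 + 310.7 = 143.0543, v = 761.6·(+0.24097)/0.88108 + 255.3 = 463.5926
M1: Pc = R·M1+t = (-0.17543, +0.23982, +0.84740); u = 439.7·(-0.17543)/0.84740 + 310.7 = 219.6706, v = 761.6·(+0.23982)/0.84740 + 255.3 = 470.8354
M2: Pc = R·M2+t = (-0.17487, +0.07603, +0.85572); u = 439.7·(-0.17487)/0.85572 + 310.7 = 220.8468, v = 761.6·(+0.07603)/0.85572 + 255.3 = 322.9671
M3: Pc = R·M3+t = (-0.33537, +0.07718, +0.88940); u = 439.7·(-0.33537)/0.88940 + 310.7 = 144.9023, v = 761.6·(+0.07718)/0.88940 + 255.3 = 321.3923

c0=(143.05, 463.59) c1=(219.67, 470.84) c2=(220.85, 322.97) c3=(144.90, 321.39)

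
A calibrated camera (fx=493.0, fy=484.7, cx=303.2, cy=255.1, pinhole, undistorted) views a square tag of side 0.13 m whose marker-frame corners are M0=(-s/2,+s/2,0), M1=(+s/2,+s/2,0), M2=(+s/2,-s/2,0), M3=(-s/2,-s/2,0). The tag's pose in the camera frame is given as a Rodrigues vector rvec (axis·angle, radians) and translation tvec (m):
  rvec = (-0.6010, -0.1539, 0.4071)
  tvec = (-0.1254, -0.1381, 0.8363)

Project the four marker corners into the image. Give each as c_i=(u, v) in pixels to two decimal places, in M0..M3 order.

Intrinsics K: fx=493.0, fy=484.7, cx=303.2, cy=255.1
Marker side s = 0.13 m; corners in marker frame (Z=0):
  M0 = (-0.0650, +0.0650, 0)
  M1 = (+0.0650, +0.0650, 0)
  M2 = (+0.0650, -0.0650, 0)
  M3 = (-0.0650, -0.0650, 0)
rvec = (-0.6010, -0.1539, 0.4071), |rvec| = θ = 0.74204 rad = 42.515°
Rodrigues: sinθ=0.67579, 1−cosθ=0.26291; R = I + sinθ·[k]× + (1−cosθ)·[k]×²:
    [+0.90956 -0.32659 -0.25698]
    [+0.41492 +0.74840 +0.51743]
    [+0.02334 -0.57726 +0.81623]
t = (-0.1254, -0.1381, 0.8363) m
M0: Pc = R·M0+t = (-0.20575, -0.11642, +0.79726); u = 493.0·(-0.20575)/0.79726 + 303.2 = 175.9711, v = 484.7·(-0.11642)/0.79726 + 255.1 = 184.3196
M1: Pc = R·M1+t = (-0.08751, -0.06248, +0.80030); u = 493.0·(-0.08751)/0.80030 + 303.2 = 249.2936, v = 484.7·(-0.06248)/0.80030 + 255.1 = 217.2565
M2: Pc = R·M2+t = (-0.04505, -0.15978, +0.87534); u = 493.0·(-0.04505)/0.87534 + 303.2 = 277.8273, v = 484.7·(-0.15978)/0.87534 + 255.1 = 166.6272
M3: Pc = R·M3+t = (-0.16329, -0.21372, +0.87230); u = 493.0·(-0.16329)/0.87230 + 303.2 = 210.9119, v = 484.7·(-0.21372)/0.87230 + 255.1 = 136.3478

c0=(175.97, 184.32) c1=(249.29, 217.26) c2=(277.83, 166.63) c3=(210.91, 136.35)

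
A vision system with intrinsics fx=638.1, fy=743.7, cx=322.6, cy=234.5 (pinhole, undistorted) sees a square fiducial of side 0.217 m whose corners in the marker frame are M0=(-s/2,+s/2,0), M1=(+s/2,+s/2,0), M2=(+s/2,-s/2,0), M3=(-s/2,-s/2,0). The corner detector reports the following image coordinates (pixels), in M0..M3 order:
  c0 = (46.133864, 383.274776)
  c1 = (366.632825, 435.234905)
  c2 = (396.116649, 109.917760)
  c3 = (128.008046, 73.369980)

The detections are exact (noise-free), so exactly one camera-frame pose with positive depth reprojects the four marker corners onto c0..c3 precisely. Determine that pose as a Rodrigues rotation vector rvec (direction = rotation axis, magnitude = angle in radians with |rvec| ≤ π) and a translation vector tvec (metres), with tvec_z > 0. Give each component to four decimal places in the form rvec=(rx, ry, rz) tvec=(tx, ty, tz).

rvec=(-0.4062, 0.0237, 0.1337) tvec=(-0.0640, 0.0008, 0.4668)

Intrinsics K: fx=638.1, fy=743.7, cx=322.6, cy=234.5
Marker side s = 0.217 m; corners in marker frame (Z=0):
  M0 = (-0.1085, +0.1085, 0)
  M1 = (+0.1085, +0.1085, 0)
  M2 = (+0.1085, -0.1085, 0)
  M3 = (-0.1085, -0.1085, 0)
Detected image corners:
  c0 = (46.133864, 383.274776) px
  c1 = (366.632825, 435.234905) px
  c2 = (396.116649, 109.917760) px
  c3 = (128.008046, 73.369980) px
Planar DLT: solve 8×8 A·h = b for H (H[2,2]=1):
  H  [+1320.28258 -454.84334 +235.06106]
  H  [+174.02086 +1252.73332 +235.71159]
  H  [-0.10651 -0.84049 +1.00000]
B = K⁻¹H; ‖b₁‖=2.142379, ‖b₂‖=2.142379; λ = 2/(‖b₁‖+‖b₂‖) = 0.466771, sign → tz>0 ⇒ λ=+0.466771
r₁ = λ·B[:,0] = (+0.99092,+0.12490,-0.04972); r₂ = λ·B[:,1] = (-0.13438,+0.90996,-0.39232)
r₃ = r₁×r₂ = (-0.00376,+0.39544,+0.91848); SVD([r₁ r₂ r₃]) → R = UVᵀ:
  R  [+0.99092 -0.13438 -0.00376]
  R  [+0.12490 +0.90996 +0.39544]
  R  [-0.04972 -0.39232 +0.91848]
t = (-0.06403, +0.00076, +0.46677) m
tr R = 2.819369; θ = arccos((tr R − 1)/2) = 0.428272 rad = 24.538°
axis k = ((R−Rᵀ)₃₂, (R−Rᵀ)₁₃, (R−Rᵀ)₂₁) / (2 sinθ) = (-0.948419, +0.055330, +0.312153)
rvec = θ·k = (-0.406182, +0.023697, +0.133687)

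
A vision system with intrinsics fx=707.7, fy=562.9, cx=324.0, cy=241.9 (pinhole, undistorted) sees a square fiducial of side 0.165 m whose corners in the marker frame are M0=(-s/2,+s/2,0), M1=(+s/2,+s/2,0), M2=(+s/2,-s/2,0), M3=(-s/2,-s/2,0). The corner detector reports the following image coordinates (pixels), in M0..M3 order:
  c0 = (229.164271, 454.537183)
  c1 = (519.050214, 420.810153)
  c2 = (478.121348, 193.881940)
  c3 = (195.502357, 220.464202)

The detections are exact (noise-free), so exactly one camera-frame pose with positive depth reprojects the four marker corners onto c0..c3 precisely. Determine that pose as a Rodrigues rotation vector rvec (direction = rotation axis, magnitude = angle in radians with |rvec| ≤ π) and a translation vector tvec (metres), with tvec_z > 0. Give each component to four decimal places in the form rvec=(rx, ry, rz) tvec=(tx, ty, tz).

Intrinsics K: fx=707.7, fy=562.9, cx=324.0, cy=241.9
Marker side s = 0.165 m; corners in marker frame (Z=0):
  M0 = (-0.0825, +0.0825, 0)
  M1 = (+0.0825, +0.0825, 0)
  M2 = (+0.0825, -0.0825, 0)
  M3 = (-0.0825, -0.0825, 0)
Detected image corners:
  c0 = (229.164271, 454.537183) px
  c1 = (519.050214, 420.810153) px
  c2 = (478.121348, 193.881940) px
  c3 = (195.502357, 220.464202) px
Planar DLT: solve 8×8 A·h = b for H (H[2,2]=1):
  H  [+1793.16728 +164.00429 +357.13715]
  H  [-129.26816 +1340.14347 +320.55102]
  H  [+0.16492 -0.17534 +1.00000]
B = K⁻¹H; ‖b₁‖=2.482078, ‖b₂‖=2.482078; λ = 2/(‖b₁‖+‖b₂‖) = 0.402888, sign → tz>0 ⇒ λ=+0.402888
r₁ = λ·B[:,0] = (+0.99042,-0.12108,+0.06644); r₂ = λ·B[:,1] = (+0.12571,+0.98955,-0.07064)
r₃ = r₁×r₂ = (-0.05720,+0.07832,+0.99529); SVD([r₁ r₂ r₃]) → R = UVᵀ:
  R  [+0.99042 +0.12571 -0.05720]
  R  [-0.12108 +0.98955 +0.07832]
  R  [+0.06644 -0.07064 +0.99529]
t = (+0.01886, +0.05629, +0.40289) m
tr R = 2.975252; θ = arccos((tr R − 1)/2) = 0.157478 rad = 9.023°
axis k = ((R−Rᵀ)₃₂, (R−Rᵀ)₁₃, (R−Rᵀ)₂₁) / (2 sinθ) = (-0.474929, -0.394193, -0.786800)
rvec = θ·k = (-0.074791, -0.062077, -0.123904)

rvec=(-0.0748, -0.0621, -0.1239) tvec=(0.0189, 0.0563, 0.4029)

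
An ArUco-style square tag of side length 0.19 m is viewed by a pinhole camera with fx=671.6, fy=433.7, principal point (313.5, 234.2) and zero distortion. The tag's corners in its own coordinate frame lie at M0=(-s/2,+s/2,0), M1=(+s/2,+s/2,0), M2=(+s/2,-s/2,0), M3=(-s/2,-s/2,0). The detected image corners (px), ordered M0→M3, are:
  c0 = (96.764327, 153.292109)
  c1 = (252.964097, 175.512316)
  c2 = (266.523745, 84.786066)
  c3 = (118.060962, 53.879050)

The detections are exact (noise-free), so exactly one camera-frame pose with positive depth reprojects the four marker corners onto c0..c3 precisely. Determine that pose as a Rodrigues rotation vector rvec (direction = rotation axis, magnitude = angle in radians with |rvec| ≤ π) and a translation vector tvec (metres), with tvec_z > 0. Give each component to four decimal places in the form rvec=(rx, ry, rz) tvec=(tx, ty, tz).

rvec=(-0.1472, -0.4662, 0.1160) tvec=(-0.1526, -0.2208, 0.8145)

Intrinsics K: fx=671.6, fy=433.7, cx=313.5, cy=234.2
Marker side s = 0.19 m; corners in marker frame (Z=0):
  M0 = (-0.0950, +0.0950, 0)
  M1 = (+0.0950, +0.0950, 0)
  M2 = (+0.0950, -0.0950, 0)
  M3 = (-0.0950, -0.0950, 0)
Detected image corners:
  c0 = (96.764327, 153.292109) px
  c1 = (252.964097, 175.512316) px
  c2 = (266.523745, 84.786066) px
  c3 = (118.060962, 53.879050) px
Planar DLT: solve 8×8 A·h = b for H (H[2,2]=1):
  H  [+900.18274 -128.45167 +187.64425]
  H  [+203.17573 +475.15525 +116.61771]
  H  [+0.53839 -0.20572 +1.00000]
B = K⁻¹H; ‖b₁‖=1.227785, ‖b₂‖=1.227785; λ = 2/(‖b₁‖+‖b₂‖) = 0.814475, sign → tz>0 ⇒ λ=+0.814475
r₁ = λ·B[:,0] = (+0.88699,+0.14476,+0.43851); r₂ = λ·B[:,1] = (-0.07756,+0.98281,-0.16755)
r₃ = r₁×r₂ = (-0.45522,+0.11461,+0.88297); SVD([r₁ r₂ r₃]) → R = UVᵀ:
  R  [+0.88699 -0.07756 -0.45522]
  R  [+0.14476 +0.98281 +0.11461]
  R  [+0.43851 -0.16755 +0.88297]
t = (-0.15263, -0.22082, +0.81447) m
tr R = 2.752770; θ = arccos((tr R − 1)/2) = 0.502492 rad = 28.791°
axis k = ((R−Rᵀ)₃₂, (R−Rᵀ)₁₃, (R−Rᵀ)₂₁) / (2 sinθ) = (-0.292936, -0.927854, +0.230815)
rvec = θ·k = (-0.147198, -0.466239, +0.115983)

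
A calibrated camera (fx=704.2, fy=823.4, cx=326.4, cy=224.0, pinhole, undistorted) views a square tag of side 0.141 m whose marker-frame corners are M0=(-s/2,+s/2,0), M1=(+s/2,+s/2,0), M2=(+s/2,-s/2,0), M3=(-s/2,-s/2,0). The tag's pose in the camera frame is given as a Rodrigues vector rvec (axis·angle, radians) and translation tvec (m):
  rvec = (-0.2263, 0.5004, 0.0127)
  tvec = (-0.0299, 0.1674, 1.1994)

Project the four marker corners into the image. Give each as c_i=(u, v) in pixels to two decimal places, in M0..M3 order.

Intrinsics K: fx=704.2, fy=823.4, cx=326.4, cy=224.0
Marker side s = 0.141 m; corners in marker frame (Z=0):
  M0 = (-0.0705, +0.0705, 0)
  M1 = (+0.0705, +0.0705, 0)
  M2 = (+0.0705, -0.0705, 0)
  M3 = (-0.0705, -0.0705, 0)
rvec = (-0.2263, 0.5004, 0.0127), |rvec| = θ = 0.54934 rad = 31.475°
Rodrigues: sinθ=0.52212, 1−cosθ=0.14713; R = I + sinθ·[k]× + (1−cosθ)·[k]×²:
    [+0.87784 -0.06728 +0.47421]
    [-0.04314 +0.97495 +0.21819]
    [-0.47701 -0.21199 +0.85295]
t = (-0.0299, 0.1674, 1.1994) m
M0: Pc = R·M0+t = (-0.09653, +0.23918, +1.21808); u = 704.2·(-0.09653)/1.21808 + 326.4 = 270.5934, v = 823.4·(+0.23918)/1.21808 + 224.0 = 385.6778
M1: Pc = R·M1+t = (+0.02724, +0.23309, +1.15083); u = 704.2·(+0.02724)/1.15083 + 326.4 = 343.0710, v = 823.4·(+0.23309)/1.15083 + 224.0 = 390.7748
M2: Pc = R·M2+t = (+0.03673, +0.09562, +1.18072); u = 704.2·(+0.03673)/1.18072 + 326.4 = 348.3070, v = 823.4·(+0.09562)/1.18072 + 224.0 = 290.6860
M3: Pc = R·M3+t = (-0.08704, +0.10171, +1.24797); u = 704.2·(-0.08704)/1.24797 + 326.4 = 277.2832, v = 823.4·(+0.10171)/1.24797 + 224.0 = 291.1053

c0=(270.59, 385.68) c1=(343.07, 390.77) c2=(348.31, 290.69) c3=(277.28, 291.11)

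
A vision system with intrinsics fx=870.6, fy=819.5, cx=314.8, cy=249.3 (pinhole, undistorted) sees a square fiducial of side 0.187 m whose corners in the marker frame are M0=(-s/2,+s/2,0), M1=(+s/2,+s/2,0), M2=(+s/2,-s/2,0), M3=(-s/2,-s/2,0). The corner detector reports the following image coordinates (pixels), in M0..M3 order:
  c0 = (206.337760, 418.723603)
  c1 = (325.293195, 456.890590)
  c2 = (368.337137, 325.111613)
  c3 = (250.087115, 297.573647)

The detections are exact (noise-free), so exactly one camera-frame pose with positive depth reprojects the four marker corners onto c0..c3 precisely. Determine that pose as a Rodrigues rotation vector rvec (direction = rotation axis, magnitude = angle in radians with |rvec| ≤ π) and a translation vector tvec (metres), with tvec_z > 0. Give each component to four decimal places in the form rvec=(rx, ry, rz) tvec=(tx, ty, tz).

Intrinsics K: fx=870.6, fy=819.5, cx=314.8, cy=249.3
Marker side s = 0.187 m; corners in marker frame (Z=0):
  M0 = (-0.0935, +0.0935, 0)
  M1 = (+0.0935, +0.0935, 0)
  M2 = (+0.0935, -0.0935, 0)
  M3 = (-0.0935, -0.0935, 0)
Detected image corners:
  c0 = (206.337760, 418.723603) px
  c1 = (325.293195, 456.890590) px
  c2 = (368.337137, 325.111613) px
  c3 = (250.087115, 297.573647) px
Planar DLT: solve 8×8 A·h = b for H (H[2,2]=1):
  H  [+518.37012 -283.66816 +285.64350]
  H  [+24.29164 +608.07705 +372.89647]
  H  [-0.40289 -0.17922 +1.00000]
B = K⁻¹H; ‖b₁‖=0.857157, ‖b₂‖=0.857157; λ = 2/(‖b₁‖+‖b₂‖) = 1.166647, sign → tz>0 ⇒ λ=+1.166647
r₁ = λ·B[:,0] = (+0.86460,+0.17757,-0.47003); r₂ = λ·B[:,1] = (-0.30452,+0.92927,-0.20909)
r₃ = r₁×r₂ = (+0.39966,+0.32392,+0.85752); SVD([r₁ r₂ r₃]) → R = UVᵀ:
  R  [+0.86460 -0.30452 +0.39966]
  R  [+0.17757 +0.92927 +0.32392]
  R  [-0.47003 -0.20909 +0.85752]
t = (-0.03907, +0.17595, +1.16665) m
tr R = 2.651398; θ = arccos((tr R − 1)/2) = 0.599357 rad = 34.341°
axis k = ((R−Rᵀ)₃₂, (R−Rᵀ)₁₃, (R−Rᵀ)₂₁) / (2 sinθ) = (-0.472433, +0.770855, +0.427305)
rvec = θ·k = (-0.283156, +0.462017, +0.256108)

rvec=(-0.2832, 0.4620, 0.2561) tvec=(-0.0391, 0.1760, 1.1666)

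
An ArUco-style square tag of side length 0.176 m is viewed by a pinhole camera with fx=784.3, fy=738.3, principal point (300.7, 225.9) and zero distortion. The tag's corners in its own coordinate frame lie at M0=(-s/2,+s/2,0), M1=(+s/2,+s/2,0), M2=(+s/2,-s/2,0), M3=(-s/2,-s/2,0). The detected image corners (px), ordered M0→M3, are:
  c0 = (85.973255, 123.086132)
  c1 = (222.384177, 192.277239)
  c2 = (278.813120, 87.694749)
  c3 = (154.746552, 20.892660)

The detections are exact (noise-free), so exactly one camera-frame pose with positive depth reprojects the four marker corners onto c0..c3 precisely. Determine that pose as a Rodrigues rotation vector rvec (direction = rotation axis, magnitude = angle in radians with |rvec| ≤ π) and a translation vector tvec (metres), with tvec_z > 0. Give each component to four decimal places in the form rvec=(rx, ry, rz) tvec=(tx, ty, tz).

Intrinsics K: fx=784.3, fy=738.3, cx=300.7, cy=225.9
Marker side s = 0.176 m; corners in marker frame (Z=0):
  M0 = (-0.0880, +0.0880, 0)
  M1 = (+0.0880, +0.0880, 0)
  M2 = (+0.0880, -0.0880, 0)
  M3 = (-0.0880, -0.0880, 0)
Detected image corners:
  c0 = (85.973255, 123.086132) px
  c1 = (222.384177, 192.277239) px
  c2 = (278.813120, 87.694749) px
  c3 = (154.746552, 20.892660) px
Planar DLT: solve 8×8 A·h = b for H (H[2,2]=1):
  H  [+769.99440 -439.95421 +187.70893]
  H  [+404.02108 +539.08240 +104.41486]
  H  [+0.16936 -0.45713 +1.00000]
B = K⁻¹H; ‖b₁‖=1.055789, ‖b₂‖=1.055789; λ = 2/(‖b₁‖+‖b₂‖) = 0.947159, sign → tz>0 ⇒ λ=+0.947159
r₁ = λ·B[:,0] = (+0.86838,+0.46923,+0.16041); r₂ = λ·B[:,1] = (-0.36531,+0.82406,-0.43298)
r₃ = r₁×r₂ = (-0.33535,+0.31739,+0.88702); SVD([r₁ r₂ r₃]) → R = UVᵀ:
  R  [+0.86838 -0.36531 -0.33535]
  R  [+0.46923 +0.82406 +0.31739]
  R  [+0.16041 -0.43298 +0.88702]
t = (-0.13645, -0.15585, +0.94716) m
tr R = 2.579464; θ = arccos((tr R − 1)/2) = 0.660425 rad = 37.840°
axis k = ((R−Rᵀ)₃₂, (R−Rᵀ)₁₃, (R−Rᵀ)₂₁) / (2 sinθ) = (-0.611595, -0.404076, +0.680201)
rvec = θ·k = (-0.403913, -0.266862, +0.449221)

rvec=(-0.4039, -0.2669, 0.4492) tvec=(-0.1365, -0.1559, 0.9472)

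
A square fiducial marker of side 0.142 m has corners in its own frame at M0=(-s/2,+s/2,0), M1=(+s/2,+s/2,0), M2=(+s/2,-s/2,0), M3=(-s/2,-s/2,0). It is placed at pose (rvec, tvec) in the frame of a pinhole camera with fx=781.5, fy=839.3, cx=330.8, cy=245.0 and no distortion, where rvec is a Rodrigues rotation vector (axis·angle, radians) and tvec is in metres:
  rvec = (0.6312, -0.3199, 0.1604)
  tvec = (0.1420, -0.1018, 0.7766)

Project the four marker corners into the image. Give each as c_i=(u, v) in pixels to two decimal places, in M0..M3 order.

Intrinsics K: fx=781.5, fy=839.3, cx=330.8, cy=245.0
Marker side s = 0.142 m; corners in marker frame (Z=0):
  M0 = (-0.0710, +0.0710, 0)
  M1 = (+0.0710, +0.0710, 0)
  M2 = (+0.0710, -0.0710, 0)
  M3 = (-0.0710, -0.0710, 0)
rvec = (0.6312, -0.3199, 0.1604), |rvec| = θ = 0.72559 rad = 41.573°
Rodrigues: sinθ=0.66358, 1−cosθ=0.25189; R = I + sinθ·[k]× + (1−cosθ)·[k]×²:
    [+0.93873 -0.24330 -0.24412]
    [+0.05008 +0.79707 -0.60180]
    [+0.34100 +0.55270 +0.76042]
t = (0.1420, -0.1018, 0.7766) m
M0: Pc = R·M0+t = (+0.05808, -0.04876, +0.79163); u = 781.5·(+0.05808)/0.79163 + 330.8 = 388.1328, v = 839.3·(-0.04876)/0.79163 + 245.0 = 193.2998
M1: Pc = R·M1+t = (+0.19138, -0.04165, +0.84005); u = 781.5·(+0.19138)/0.84005 + 330.8 = 508.8363, v = 839.3·(-0.04165)/0.84005 + 245.0 = 203.3853
M2: Pc = R·M2+t = (+0.22592, -0.15484, +0.76157); u = 781.5·(+0.22592)/0.76157 + 330.8 = 562.6366, v = 839.3·(-0.15484)/0.76157 + 245.0 = 74.3602
M3: Pc = R·M3+t = (+0.09262, -0.16195, +0.71315); u = 781.5·(+0.09262)/0.71315 + 330.8 = 432.3023, v = 839.3·(-0.16195)/0.71315 + 245.0 = 54.4040

c0=(388.13, 193.30) c1=(508.84, 203.39) c2=(562.64, 74.36) c3=(432.30, 54.40)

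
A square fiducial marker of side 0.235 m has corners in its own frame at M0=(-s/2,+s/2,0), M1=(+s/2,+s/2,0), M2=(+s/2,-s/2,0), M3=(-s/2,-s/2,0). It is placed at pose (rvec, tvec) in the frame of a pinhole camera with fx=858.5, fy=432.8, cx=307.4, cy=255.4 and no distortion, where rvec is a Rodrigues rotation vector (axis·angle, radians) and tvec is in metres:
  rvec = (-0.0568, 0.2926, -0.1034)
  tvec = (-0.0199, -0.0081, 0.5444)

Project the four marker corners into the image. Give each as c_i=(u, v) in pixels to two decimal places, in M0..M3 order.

Intrinsics K: fx=858.5, fy=432.8, cx=307.4, cy=255.4
Marker side s = 0.235 m; corners in marker frame (Z=0):
  M0 = (-0.1175, +0.1175, 0)
  M1 = (+0.1175, +0.1175, 0)
  M2 = (+0.1175, -0.1175, 0)
  M3 = (-0.1175, -0.1175, 0)
rvec = (-0.0568, 0.2926, -0.1034), |rvec| = θ = 0.31549 rad = 18.076°
Rodrigues: sinθ=0.31028, 1−cosθ=0.04935; R = I + sinθ·[k]× + (1−cosθ)·[k]×²:
    [+0.95224 +0.09345 +0.29068]
    [-0.10993 +0.99310 +0.04086]
    [-0.28486 -0.07086 +0.95595]
t = (-0.0199, -0.0081, 0.5444) m
M0: Pc = R·M0+t = (-0.12081, +0.12151, +0.56954); u = 858.5·(-0.12081)/0.56954 + 307.4 = 125.3003, v = 432.8·(+0.12151)/0.56954 + 255.4 = 347.7334
M1: Pc = R·M1+t = (+0.10297, +0.09567, +0.50260); u = 858.5·(+0.10297)/0.50260 + 307.4 = 483.2830, v = 432.8·(+0.09567)/0.50260 + 255.4 = 337.7847
M2: Pc = R·M2+t = (+0.08101, -0.13771, +0.51926); u = 858.5·(+0.08101)/0.51926 + 307.4 = 441.3330, v = 432.8·(-0.13771)/0.51926 + 255.4 = 140.6217
M3: Pc = R·M3+t = (-0.14277, -0.11187, +0.58620); u = 858.5·(-0.14277)/0.58620 + 307.4 = 98.3108, v = 432.8·(-0.11187)/0.58620 + 255.4 = 172.8031

c0=(125.30, 347.73) c1=(483.28, 337.78) c2=(441.33, 140.62) c3=(98.31, 172.80)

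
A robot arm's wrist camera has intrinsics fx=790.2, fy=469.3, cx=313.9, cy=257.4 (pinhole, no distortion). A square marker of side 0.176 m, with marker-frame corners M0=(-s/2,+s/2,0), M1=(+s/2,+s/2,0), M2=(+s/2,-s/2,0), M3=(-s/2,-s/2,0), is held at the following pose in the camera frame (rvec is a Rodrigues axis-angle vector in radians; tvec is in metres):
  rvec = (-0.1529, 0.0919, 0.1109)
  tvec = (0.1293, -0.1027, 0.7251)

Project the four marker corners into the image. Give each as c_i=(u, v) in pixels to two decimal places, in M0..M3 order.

Intrinsics K: fx=790.2, fy=469.3, cx=313.9, cy=257.4
Marker side s = 0.176 m; corners in marker frame (Z=0):
  M0 = (-0.0880, +0.0880, 0)
  M1 = (+0.0880, +0.0880, 0)
  M2 = (+0.0880, -0.0880, 0)
  M3 = (-0.0880, -0.0880, 0)
rvec = (-0.1529, 0.0919, 0.1109), |rvec| = θ = 0.21005 rad = 12.035°
Rodrigues: sinθ=0.20851, 1−cosθ=0.02198; R = I + sinθ·[k]× + (1−cosθ)·[k]×²:
    [+0.98967 -0.11709 +0.08278]
    [+0.10309 +0.98223 +0.15686]
    [-0.09967 -0.14670 +0.98415]
t = (0.1293, -0.1027, 0.7251) m
M0: Pc = R·M0+t = (+0.03191, -0.02534, +0.72096); u = 790.2·(+0.03191)/0.72096 + 313.9 = 348.8699, v = 469.3·(-0.02534)/0.72096 + 257.4 = 240.9081
M1: Pc = R·M1+t = (+0.20609, -0.00719, +0.70342); u = 790.2·(+0.20609)/0.70342 + 313.9 = 545.4120, v = 469.3·(-0.00719)/0.70342 + 257.4 = 252.6014
M2: Pc = R·M2+t = (+0.22669, -0.18006, +0.72924); u = 790.2·(+0.22669)/0.72924 + 313.9 = 559.5449, v = 469.3·(-0.18006)/0.72924 + 257.4 = 141.5199
M3: Pc = R·M3+t = (+0.05251, -0.19821, +0.74678); u = 790.2·(+0.05251)/0.74678 + 313.9 = 369.4662, v = 469.3·(-0.19821)/0.74678 + 257.4 = 132.8403

c0=(348.87, 240.91) c1=(545.41, 252.60) c2=(559.54, 141.52) c3=(369.47, 132.84)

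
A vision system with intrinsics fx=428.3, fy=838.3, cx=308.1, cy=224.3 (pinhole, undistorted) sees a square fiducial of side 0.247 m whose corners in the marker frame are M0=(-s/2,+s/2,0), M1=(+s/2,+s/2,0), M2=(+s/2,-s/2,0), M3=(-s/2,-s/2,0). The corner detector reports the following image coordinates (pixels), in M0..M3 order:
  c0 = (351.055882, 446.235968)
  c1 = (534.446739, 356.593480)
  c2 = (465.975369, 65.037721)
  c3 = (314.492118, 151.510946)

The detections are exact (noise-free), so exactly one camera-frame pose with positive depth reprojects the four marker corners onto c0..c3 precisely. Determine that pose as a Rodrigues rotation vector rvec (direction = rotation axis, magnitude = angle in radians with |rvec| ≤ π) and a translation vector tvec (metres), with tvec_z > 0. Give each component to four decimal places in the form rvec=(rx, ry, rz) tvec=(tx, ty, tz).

rvec=(-0.4514, 0.1697, -0.2445) tvec=(0.1527, 0.0138, 0.6270)

Intrinsics K: fx=428.3, fy=838.3, cx=308.1, cy=224.3
Marker side s = 0.247 m; corners in marker frame (Z=0):
  M0 = (-0.1235, +0.1235, 0)
  M1 = (+0.1235, +0.1235, 0)
  M2 = (+0.1235, -0.1235, 0)
  M3 = (-0.1235, -0.1235, 0)
Detected image corners:
  c0 = (351.055882, 446.235968) px
  c1 = (534.446739, 356.593480) px
  c2 = (465.975369, 65.037721) px
  c3 = (314.492118, 151.510946) px
Planar DLT: solve 8×8 A·h = b for H (H[2,2]=1):
  H  [+600.60423 -87.63658 +412.38898]
  H  [-399.72366 +1004.05504 +242.78858]
  H  [-0.17180 -0.71763 +1.00000]
B = K⁻¹H; ‖b₁‖=1.594829, ‖b₂‖=1.594829; λ = 2/(‖b₁‖+‖b₂‖) = 0.627027, sign → tz>0 ⇒ λ=+0.627027
r₁ = λ·B[:,0] = (+0.95677,-0.27016,-0.10772); r₂ = λ·B[:,1] = (+0.19539,+0.87140,-0.44997)
r₃ = r₁×r₂ = (+0.21544,+0.40947,+0.88652); SVD([r₁ r₂ r₃]) → R = UVᵀ:
  R  [+0.95677 +0.19539 +0.21544]
  R  [-0.27016 +0.87140 +0.40947]
  R  [-0.10772 -0.44997 +0.88652]
t = (+0.15268, +0.01383, +0.62703) m
tr R = 2.714696; θ = arccos((tr R − 1)/2) = 0.540702 rad = 30.980°
axis k = ((R−Rᵀ)₃₂, (R−Rᵀ)₁₃, (R−Rᵀ)₂₁) / (2 sinθ) = (-0.834839, +0.313908, -0.452222)
rvec = θ·k = (-0.451399, +0.169730, -0.244517)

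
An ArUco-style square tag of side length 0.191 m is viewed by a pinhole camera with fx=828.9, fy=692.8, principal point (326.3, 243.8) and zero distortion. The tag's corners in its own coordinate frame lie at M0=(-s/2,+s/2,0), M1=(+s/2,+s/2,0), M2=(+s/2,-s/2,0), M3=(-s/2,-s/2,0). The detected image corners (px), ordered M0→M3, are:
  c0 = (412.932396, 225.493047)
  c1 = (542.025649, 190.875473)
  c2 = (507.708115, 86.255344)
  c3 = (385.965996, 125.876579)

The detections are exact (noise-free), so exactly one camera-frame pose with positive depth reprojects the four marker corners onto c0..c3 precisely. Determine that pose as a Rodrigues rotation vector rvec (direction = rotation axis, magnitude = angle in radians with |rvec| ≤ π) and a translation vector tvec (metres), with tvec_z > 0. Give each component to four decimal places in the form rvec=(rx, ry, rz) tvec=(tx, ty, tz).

Intrinsics K: fx=828.9, fy=692.8, cx=326.3, cy=243.8
Marker side s = 0.191 m; corners in marker frame (Z=0):
  M0 = (-0.0955, +0.0955, 0)
  M1 = (+0.0955, +0.0955, 0)
  M2 = (+0.0955, -0.0955, 0)
  M3 = (-0.0955, -0.0955, 0)
Detected image corners:
  c0 = (412.932396, 225.493047) px
  c1 = (542.025649, 190.875473) px
  c2 = (507.708115, 86.255344) px
  c3 = (385.965996, 125.876579) px
Planar DLT: solve 8×8 A·h = b for H (H[2,2]=1):
  H  [+499.98678 +56.15489 +459.80533]
  H  [-247.74104 +498.98781 +156.63069]
  H  [-0.33806 -0.22428 +1.00000]
B = K⁻¹H; ‖b₁‖=0.844587, ‖b₂‖=0.844587; λ = 2/(‖b₁‖+‖b₂‖) = 1.184011, sign → tz>0 ⇒ λ=+1.184011
r₁ = λ·B[:,0] = (+0.87175,-0.28254,-0.40027); r₂ = λ·B[:,1] = (+0.18475,+0.94623,-0.26555)
r₃ = r₁×r₂ = (+0.45377,+0.15755,+0.87708); SVD([r₁ r₂ r₃]) → R = UVᵀ:
  R  [+0.87175 +0.18475 +0.45377]
  R  [-0.28254 +0.94623 +0.15755]
  R  [-0.40027 -0.26555 +0.87708]
t = (+0.19070, -0.14897, +1.18401) m
tr R = 2.695064; θ = arccos((tr R − 1)/2) = 0.559479 rad = 32.056°
axis k = ((R−Rᵀ)₃₂, (R−Rᵀ)₁₃, (R−Rᵀ)₂₁) / (2 sinθ) = (-0.398588, +0.804572, -0.440217)
rvec = θ·k = (-0.223001, +0.450141, -0.246292)

rvec=(-0.2230, 0.4501, -0.2463) tvec=(0.1907, -0.1490, 1.1840)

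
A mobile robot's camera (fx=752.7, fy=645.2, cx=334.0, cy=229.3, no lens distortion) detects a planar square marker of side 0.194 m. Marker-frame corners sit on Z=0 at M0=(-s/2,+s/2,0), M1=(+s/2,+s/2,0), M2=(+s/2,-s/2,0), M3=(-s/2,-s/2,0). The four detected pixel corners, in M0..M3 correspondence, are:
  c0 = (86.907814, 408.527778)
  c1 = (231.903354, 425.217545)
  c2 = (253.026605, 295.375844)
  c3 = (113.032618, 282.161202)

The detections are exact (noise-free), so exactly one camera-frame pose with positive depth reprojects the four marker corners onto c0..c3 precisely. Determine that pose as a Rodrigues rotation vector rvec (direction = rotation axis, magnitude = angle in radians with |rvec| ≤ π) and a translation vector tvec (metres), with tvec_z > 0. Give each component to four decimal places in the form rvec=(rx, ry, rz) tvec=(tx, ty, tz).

rvec=(-0.2057, 0.1052, 0.1077) tvec=(-0.2144, 0.1871, 0.9881)

Intrinsics K: fx=752.7, fy=645.2, cx=334.0, cy=229.3
Marker side s = 0.194 m; corners in marker frame (Z=0):
  M0 = (-0.0970, +0.0970, 0)
  M1 = (+0.0970, +0.0970, 0)
  M2 = (+0.0970, -0.0970, 0)
  M3 = (-0.0970, -0.0970, 0)
Detected image corners:
  c0 = (86.907814, 408.527778) px
  c1 = (231.903354, 425.217545) px
  c2 = (253.026605, 295.375844) px
  c3 = (113.032618, 282.161202) px
Planar DLT: solve 8×8 A·h = b for H (H[2,2]=1):
  H  [+714.31865 -156.20274 +170.64216]
  H  [+35.80963 +589.58234 +351.49207]
  H  [-0.11646 -0.20024 +1.00000]
B = K⁻¹H; ‖b₁‖=1.012089, ‖b₂‖=1.012089; λ = 2/(‖b₁‖+‖b₂‖) = 0.988056, sign → tz>0 ⇒ λ=+0.988056
r₁ = λ·B[:,0] = (+0.98873,+0.09573,-0.11507); r₂ = λ·B[:,1] = (-0.11725,+0.97320,-0.19784)
r₃ = r₁×r₂ = (+0.09304,+0.20911,+0.97346); SVD([r₁ r₂ r₃]) → R = UVᵀ:
  R  [+0.98873 -0.11725 +0.09304]
  R  [+0.09573 +0.97320 +0.20911]
  R  [-0.11507 -0.19784 +0.97346]
t = (-0.21444, +0.18712, +0.98806) m
tr R = 2.935385; θ = arccos((tr R − 1)/2) = 0.254884 rad = 14.604°
axis k = ((R−Rᵀ)₃₂, (R−Rᵀ)₁₃, (R−Rᵀ)₂₁) / (2 sinθ) = (-0.807016, +0.412707, +0.422372)
rvec = θ·k = (-0.205695, +0.105192, +0.107656)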